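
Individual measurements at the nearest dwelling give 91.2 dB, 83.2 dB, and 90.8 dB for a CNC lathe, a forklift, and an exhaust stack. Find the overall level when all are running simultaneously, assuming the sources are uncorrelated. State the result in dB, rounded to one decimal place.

94.4 dB

For uncorrelated sources the intensities add, so convert each level to linear form, sum, and take 10·log₁₀ of the total.
Σ 10^(L/10) = 10^(91.2/10) + 10^(83.2/10) + 10^(90.8/10) = 2.729e+09.
L_total = 10·log₁₀(2.729e+09) = 94.36 dB.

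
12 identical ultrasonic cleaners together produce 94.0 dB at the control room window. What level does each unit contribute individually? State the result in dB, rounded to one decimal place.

Dividing the total intensity by 12 lowers the level by 10·log₁₀ 12 = 10.792 dB: L₁ = 94.0 − 10.792.

83.2 dB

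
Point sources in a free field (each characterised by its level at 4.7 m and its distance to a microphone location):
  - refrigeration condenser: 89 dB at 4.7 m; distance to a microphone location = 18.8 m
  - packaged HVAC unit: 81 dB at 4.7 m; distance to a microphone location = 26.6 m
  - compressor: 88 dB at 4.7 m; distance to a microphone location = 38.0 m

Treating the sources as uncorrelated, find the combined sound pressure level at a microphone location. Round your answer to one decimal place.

78.0 dB

First find each source's level at the receiver (point-source: −20·log₁₀(r/r_ref)), then combine on an intensity basis.
refrigeration condenser: 89 − 20·log₁₀(18.8/4.7) = 89 − 12.04 = 76.96 dB.
packaged HVAC unit: 81 − 20·log₁₀(26.6/4.7) = 81 − 15.06 = 65.94 dB.
compressor: 88 − 20·log₁₀(38.0/4.7) = 88 − 18.15 = 69.85 dB.
Σ 10^(L/10) = 6.323e+07 → L_total = 10·log₁₀(6.323e+07) = 78.01 dB.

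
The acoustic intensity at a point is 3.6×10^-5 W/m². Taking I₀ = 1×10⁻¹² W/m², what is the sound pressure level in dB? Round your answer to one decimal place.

L = 10·log₁₀(I/I₀) = 10·log₁₀(3.6×10^-5/10⁻¹²) = 10·log₁₀(3.6×10^7).
L = 10·(0.5563 + 7) = 75.56 dB.

75.6 dB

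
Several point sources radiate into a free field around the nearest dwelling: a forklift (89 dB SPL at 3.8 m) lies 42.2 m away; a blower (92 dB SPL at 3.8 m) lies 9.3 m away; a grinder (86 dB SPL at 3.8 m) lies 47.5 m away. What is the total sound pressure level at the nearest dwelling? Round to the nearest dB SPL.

Propagate each source to the receiver with L = L_ref − 20·log₁₀(r/r_ref), then add intensities.
forklift: 89 − 20·log₁₀(42.2/3.8) = 89 − 20.91 = 68.09 dB SPL.
blower: 92 − 20·log₁₀(9.3/3.8) = 92 − 7.77 = 84.23 dB SPL.
grinder: 86 − 20·log₁₀(47.5/3.8) = 86 − 21.94 = 64.06 dB SPL.
Σ 10^(L/10) = 2.736e+08 → L_total = 10·log₁₀(2.736e+08) = 84.37 dB SPL.

84 dB SPL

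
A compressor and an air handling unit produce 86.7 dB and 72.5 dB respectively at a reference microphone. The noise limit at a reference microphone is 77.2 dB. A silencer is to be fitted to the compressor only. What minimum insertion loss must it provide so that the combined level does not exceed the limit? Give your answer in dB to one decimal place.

11.3 dB

Fixed contribution from the other source: Σ 10^(L/10) = 10^(72.5/10) = 1.778e+07 (72.50 dB).
The limit corresponds to 10^(77.2/10) = 5.248e+07; subtracting the fixed part leaves 3.470e+07 for the compressor, i.e. 75.40 dB.
So the compressor must be reduced from 86.7 to 75.40 dB: IL = 11.30 dB.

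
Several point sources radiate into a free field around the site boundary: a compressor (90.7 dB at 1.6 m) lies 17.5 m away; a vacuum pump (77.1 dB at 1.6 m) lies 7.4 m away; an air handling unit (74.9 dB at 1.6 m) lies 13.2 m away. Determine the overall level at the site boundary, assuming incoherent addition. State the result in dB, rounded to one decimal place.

71.0 dB

Apply inverse-square spreading to bring every level to the receiver, then sum 10^(L/10).
compressor: 90.7 − 20·log₁₀(17.5/1.6) = 90.7 − 20.78 = 69.92 dB.
vacuum pump: 77.1 − 20·log₁₀(7.4/1.6) = 77.1 − 13.30 = 63.80 dB.
air handling unit: 74.9 − 20·log₁₀(13.2/1.6) = 74.9 − 18.33 = 56.57 dB.
Σ 10^(L/10) = 1.267e+07 → L_total = 10·log₁₀(1.267e+07) = 71.03 dB.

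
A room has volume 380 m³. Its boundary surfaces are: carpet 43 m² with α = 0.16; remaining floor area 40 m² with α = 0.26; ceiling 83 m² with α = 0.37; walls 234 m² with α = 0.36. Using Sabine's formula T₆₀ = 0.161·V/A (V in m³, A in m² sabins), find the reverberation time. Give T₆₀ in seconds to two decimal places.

0.46 s

Summing Sᵢαᵢ: 43·0.16 + 40·0.26 + 83·0.37 + 234·0.36 = 132.23 m².
T₆₀ = 0.161·V/A = 0.161·380/132.23 = 0.463 s.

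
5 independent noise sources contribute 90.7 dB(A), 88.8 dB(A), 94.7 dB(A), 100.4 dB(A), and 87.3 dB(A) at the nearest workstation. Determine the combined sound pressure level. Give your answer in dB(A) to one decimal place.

For uncorrelated sources the intensities add, so convert each level to linear form, sum, and take 10·log₁₀ of the total.
Σ 10^(L/10) = 10^(90.7/10) + 10^(88.8/10) + 10^(94.7/10) + 10^(100.4/10) + 10^(87.3/10) = 1.639e+10.
L_total = 10·log₁₀(1.639e+10) = 102.14 dB(A).

102.1 dB(A)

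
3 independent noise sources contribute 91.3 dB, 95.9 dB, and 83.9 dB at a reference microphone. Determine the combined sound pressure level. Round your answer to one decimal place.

Incoherent sources combine by intensity addition: L_total = 10·log₁₀(Σ 10^(L_i/10)).
Σ 10^(L/10) = 10^(91.3/10) + 10^(95.9/10) + 10^(83.9/10) = 5.485e+09.
L_total = 10·log₁₀(5.485e+09) = 97.39 dB.

97.4 dB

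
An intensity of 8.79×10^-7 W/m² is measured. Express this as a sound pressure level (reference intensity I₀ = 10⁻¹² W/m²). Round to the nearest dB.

59 dB

Dividing by I₀ shifts the exponent by 12: I/I₀ = 8.79×10^5.
L = 10·(0.9440 + 5) = 59.44 dB.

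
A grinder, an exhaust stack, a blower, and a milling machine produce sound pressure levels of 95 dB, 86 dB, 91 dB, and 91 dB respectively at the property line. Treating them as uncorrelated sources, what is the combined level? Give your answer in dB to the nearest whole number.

98 dB

Incoherent sources combine by intensity addition: L_total = 10·log₁₀(Σ 10^(L_i/10)).
Σ 10^(L/10) = 10^(95/10) + 10^(86/10) + 10^(91/10) + 10^(91/10) = 6.078e+09.
L_total = 10·log₁₀(6.078e+09) = 97.84 dB.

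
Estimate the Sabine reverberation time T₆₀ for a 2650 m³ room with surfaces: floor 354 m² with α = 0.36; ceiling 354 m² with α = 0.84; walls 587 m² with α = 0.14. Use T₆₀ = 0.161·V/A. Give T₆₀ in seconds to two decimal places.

0.84 s

Summing Sᵢαᵢ: 354·0.36 + 354·0.84 + 587·0.14 = 506.98 m².
T₆₀ = 0.161·V/A = 0.161·2650/506.98 = 0.842 s.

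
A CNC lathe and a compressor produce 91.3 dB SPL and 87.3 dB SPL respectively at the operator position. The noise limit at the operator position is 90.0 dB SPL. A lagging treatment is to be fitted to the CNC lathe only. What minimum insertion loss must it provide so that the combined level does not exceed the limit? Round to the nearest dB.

Fixed contribution from the other source: Σ 10^(L/10) = 10^(87.3/10) = 5.370e+08 (87.30 dB SPL).
The limit corresponds to 10^(90.0/10) = 1.000e+09; subtracting the fixed part leaves 4.630e+08 for the CNC lathe, i.e. 86.66 dB SPL.
Required insertion loss = 91.3 − 86.66 = 4.64 dB.

5 dB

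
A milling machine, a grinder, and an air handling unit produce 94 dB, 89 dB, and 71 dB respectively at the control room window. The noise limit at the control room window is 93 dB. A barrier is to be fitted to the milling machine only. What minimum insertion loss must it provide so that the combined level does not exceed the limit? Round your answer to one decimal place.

3.3 dB

The untreated sources together contribute 10^(89/10) + 10^(71/10) = 8.069e+08, i.e. 89.07 dB.
To meet 93 dB overall, the treated milling machine may contribute at most 10^(93/10) − 8.069e+08 = 1.188e+09, i.e. 90.75 dB.
Required insertion loss = 94 − 90.75 = 3.25 dB.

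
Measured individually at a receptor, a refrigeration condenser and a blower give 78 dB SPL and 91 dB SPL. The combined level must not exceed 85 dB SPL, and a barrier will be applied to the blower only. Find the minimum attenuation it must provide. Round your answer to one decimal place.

Everything except the blower sums to 10^(78/10) = 6.310e+07 in linear terms, 78.00 dB SPL.
The limit corresponds to 10^(85/10) = 3.162e+08; subtracting the fixed part leaves 2.531e+08 for the blower, i.e. 84.03 dB SPL.
Required insertion loss = 91 − 84.03 = 6.97 dB.

7.0 dB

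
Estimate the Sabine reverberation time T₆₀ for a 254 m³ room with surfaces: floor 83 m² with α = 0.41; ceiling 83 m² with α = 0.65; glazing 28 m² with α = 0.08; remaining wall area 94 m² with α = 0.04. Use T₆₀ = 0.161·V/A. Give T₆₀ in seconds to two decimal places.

0.44 s

Total absorption A = 83·0.41 + 83·0.65 + 28·0.08 + 94·0.04 = 93.98 m² sabins.
T₆₀ = 0.161·V/A = 0.161·254/93.98 = 0.435 s.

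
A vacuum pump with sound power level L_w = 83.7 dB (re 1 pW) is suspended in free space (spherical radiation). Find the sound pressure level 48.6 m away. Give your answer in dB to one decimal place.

L_p = L_w − 10·log₁₀(4π·r²) with r = 48.6 m.
4π·r² = 2.968e+04 m², 10·log₁₀ of that is 44.725 dB.
L_p = 83.7 − 44.725 = 38.98 dB.

39.0 dB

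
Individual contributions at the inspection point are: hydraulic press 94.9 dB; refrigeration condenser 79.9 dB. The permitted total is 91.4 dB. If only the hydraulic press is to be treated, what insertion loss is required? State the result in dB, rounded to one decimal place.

3.8 dB

Everything except the hydraulic press sums to 10^(79.9/10) = 9.772e+07 in linear terms, 79.90 dB.
To meet 91.4 dB overall, the treated hydraulic press may contribute at most 10^(91.4/10) − 9.772e+07 = 1.283e+09, i.e. 91.08 dB.
So the hydraulic press must be reduced from 94.9 to 91.08 dB: IL = 3.82 dB.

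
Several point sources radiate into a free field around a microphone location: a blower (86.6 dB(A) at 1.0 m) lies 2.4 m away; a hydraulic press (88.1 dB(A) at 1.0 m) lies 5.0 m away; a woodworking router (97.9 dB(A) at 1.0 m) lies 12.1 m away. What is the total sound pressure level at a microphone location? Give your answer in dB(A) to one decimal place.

Apply inverse-square spreading to bring every level to the receiver, then sum 10^(L/10).
blower: 86.6 − 20·log₁₀(2.4/1.0) = 86.6 − 7.60 = 79.00 dB(A).
hydraulic press: 88.1 − 20·log₁₀(5.0/1.0) = 88.1 − 13.98 = 74.12 dB(A).
woodworking router: 97.9 − 20·log₁₀(12.1/1.0) = 97.9 − 21.66 = 76.24 dB(A).
Σ 10^(L/10) = 1.473e+08 → L_total = 10·log₁₀(1.473e+08) = 81.68 dB(A).

81.7 dB(A)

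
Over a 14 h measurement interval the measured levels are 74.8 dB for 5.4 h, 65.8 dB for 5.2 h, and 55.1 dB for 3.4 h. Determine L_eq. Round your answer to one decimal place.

L_eq = 10·log₁₀[(1/T)·Σ tᵢ·10^(Lᵢ/10)] with T = 14 h.
Σ tᵢ·10^(Lᵢ/10) = 5.4·10^(74.8/10) + 5.2·10^(65.8/10) + 3.4·10^(55.1/10) = 1.839e+08.
L_eq = 10·log₁₀(1.839e+08/14) = 71.19 dB.

71.2 dB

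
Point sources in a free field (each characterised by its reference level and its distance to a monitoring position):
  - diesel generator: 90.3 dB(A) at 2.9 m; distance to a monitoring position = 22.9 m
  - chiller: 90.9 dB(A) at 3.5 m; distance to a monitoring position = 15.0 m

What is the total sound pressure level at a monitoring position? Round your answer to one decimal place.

79.3 dB(A)

Propagate each source to the receiver with L = L_ref − 20·log₁₀(r/r_ref), then add intensities.
diesel generator: 90.3 − 20·log₁₀(22.9/2.9) = 90.3 − 17.95 = 72.35 dB(A).
chiller: 90.9 − 20·log₁₀(15.0/3.5) = 90.9 − 12.64 = 78.26 dB(A).
Σ 10^(L/10) = 8.417e+07 → L_total = 10·log₁₀(8.417e+07) = 79.25 dB(A).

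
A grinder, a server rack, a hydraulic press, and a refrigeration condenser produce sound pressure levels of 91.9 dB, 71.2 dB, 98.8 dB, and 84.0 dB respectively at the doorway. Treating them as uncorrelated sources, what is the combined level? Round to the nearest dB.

For uncorrelated sources the intensities add, so convert each level to linear form, sum, and take 10·log₁₀ of the total.
Σ 10^(L/10) = 10^(91.9/10) + 10^(71.2/10) + 10^(98.8/10) + 10^(84.0/10) = 9.399e+09.
L_total = 10·log₁₀(9.399e+09) = 99.73 dB.

100 dB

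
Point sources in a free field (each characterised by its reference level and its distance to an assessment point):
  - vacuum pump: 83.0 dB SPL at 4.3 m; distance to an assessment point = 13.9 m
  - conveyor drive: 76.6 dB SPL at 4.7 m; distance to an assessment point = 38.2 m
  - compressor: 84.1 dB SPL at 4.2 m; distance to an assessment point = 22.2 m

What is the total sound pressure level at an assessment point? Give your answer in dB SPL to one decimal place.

74.6 dB SPL

Apply inverse-square spreading to bring every level to the receiver, then sum 10^(L/10).
vacuum pump: 83.0 − 20·log₁₀(13.9/4.3) = 83.0 − 10.19 = 72.81 dB SPL.
conveyor drive: 76.6 − 20·log₁₀(38.2/4.7) = 76.6 − 18.20 = 58.40 dB SPL.
compressor: 84.1 − 20·log₁₀(22.2/4.2) = 84.1 − 14.46 = 69.64 dB SPL.
Σ 10^(L/10) = 2.899e+07 → L_total = 10·log₁₀(2.899e+07) = 74.62 dB SPL.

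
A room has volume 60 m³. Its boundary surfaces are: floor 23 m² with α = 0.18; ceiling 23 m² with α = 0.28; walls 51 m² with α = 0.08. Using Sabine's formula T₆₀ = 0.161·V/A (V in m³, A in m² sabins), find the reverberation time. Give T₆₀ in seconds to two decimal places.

Summing Sᵢαᵢ: 23·0.18 + 23·0.28 + 51·0.08 = 14.66 m².
T₆₀ = 0.161·V/A = 0.161·60/14.66 = 0.659 s.

0.66 s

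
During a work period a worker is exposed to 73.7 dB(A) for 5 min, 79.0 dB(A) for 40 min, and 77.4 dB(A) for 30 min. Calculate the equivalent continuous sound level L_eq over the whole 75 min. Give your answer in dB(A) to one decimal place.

78.2 dB(A)

L_eq = 10·log₁₀[(1/T)·Σ tᵢ·10^(Lᵢ/10)] with T = 75 min.
Σ tᵢ·10^(Lᵢ/10) = 5·10^(73.7/10) + 40·10^(79.0/10) + 30·10^(77.4/10) = 4.943e+09.
L_eq = 10·log₁₀(4.943e+09/75) = 78.19 dB(A).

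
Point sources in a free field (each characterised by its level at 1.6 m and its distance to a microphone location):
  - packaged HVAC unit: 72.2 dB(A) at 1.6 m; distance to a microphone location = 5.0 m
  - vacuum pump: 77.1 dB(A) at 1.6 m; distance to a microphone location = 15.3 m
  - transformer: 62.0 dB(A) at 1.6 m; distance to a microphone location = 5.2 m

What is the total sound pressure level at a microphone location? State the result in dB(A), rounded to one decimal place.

First find each source's level at the receiver (point-source: −20·log₁₀(r/r_ref)), then combine on an intensity basis.
packaged HVAC unit: 72.2 − 20·log₁₀(5.0/1.6) = 72.2 − 9.90 = 62.30 dB(A).
vacuum pump: 77.1 − 20·log₁₀(15.3/1.6) = 77.1 − 19.61 = 57.49 dB(A).
transformer: 62.0 − 20·log₁₀(5.2/1.6) = 62.0 − 10.24 = 51.76 dB(A).
Σ 10^(L/10) = 2.410e+06 → L_total = 10·log₁₀(2.410e+06) = 63.82 dB(A).

63.8 dB(A)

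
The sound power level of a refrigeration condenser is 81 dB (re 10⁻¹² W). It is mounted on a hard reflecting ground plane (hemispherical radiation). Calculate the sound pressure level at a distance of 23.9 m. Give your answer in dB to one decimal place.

45.5 dB

L_p = L_w − 10·log₁₀(2π·r²) with r = 23.9 m.
2π·r² = 3589 m², 10·log₁₀ of that is 35.550 dB.
L_p = 81 − 35.550 = 45.45 dB.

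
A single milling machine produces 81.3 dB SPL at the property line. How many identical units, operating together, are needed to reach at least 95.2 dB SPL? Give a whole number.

The shortfall is 95.2 − 81.3 = 13.9 dB, and N units add 10·log₁₀ N, so need 10·log₁₀ N ≥ 13.9.
N ≥ 10^(13.9/10) = 24.547, so N = 25.

25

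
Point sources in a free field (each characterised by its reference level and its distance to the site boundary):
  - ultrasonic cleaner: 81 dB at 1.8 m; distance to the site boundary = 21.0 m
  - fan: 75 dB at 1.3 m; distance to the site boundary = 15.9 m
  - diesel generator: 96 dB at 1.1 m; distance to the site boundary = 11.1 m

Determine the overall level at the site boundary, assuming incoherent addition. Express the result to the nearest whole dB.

Apply inverse-square spreading to bring every level to the receiver, then sum 10^(L/10).
ultrasonic cleaner: 81 − 20·log₁₀(21.0/1.8) = 81 − 21.34 = 59.66 dB.
fan: 75 − 20·log₁₀(15.9/1.3) = 75 − 21.75 = 53.25 dB.
diesel generator: 96 − 20·log₁₀(11.1/1.1) = 96 − 20.08 = 75.92 dB.
Σ 10^(L/10) = 4.023e+07 → L_total = 10·log₁₀(4.023e+07) = 76.05 dB.

76 dB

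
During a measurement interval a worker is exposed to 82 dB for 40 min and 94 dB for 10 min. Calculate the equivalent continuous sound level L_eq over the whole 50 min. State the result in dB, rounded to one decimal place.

88.0 dB

Weight each interval's intensity by its duration and average over T = 50 min:
Σ tᵢ·10^(Lᵢ/10) = 40·10^(82/10) + 10·10^(94/10) = 3.146e+10.
L_eq = 10·log₁₀(3.146e+10/50) = 87.99 dB.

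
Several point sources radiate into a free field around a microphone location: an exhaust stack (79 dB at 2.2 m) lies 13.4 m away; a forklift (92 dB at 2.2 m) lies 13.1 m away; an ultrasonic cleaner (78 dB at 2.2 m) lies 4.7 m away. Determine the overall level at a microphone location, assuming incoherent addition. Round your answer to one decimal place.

Apply inverse-square spreading to bring every level to the receiver, then sum 10^(L/10).
exhaust stack: 79 − 20·log₁₀(13.4/2.2) = 79 − 15.69 = 63.31 dB.
forklift: 92 − 20·log₁₀(13.1/2.2) = 92 − 15.50 = 76.50 dB.
ultrasonic cleaner: 78 − 20·log₁₀(4.7/2.2) = 78 − 6.59 = 71.41 dB.
Σ 10^(L/10) = 6.067e+07 → L_total = 10·log₁₀(6.067e+07) = 77.83 dB.

77.8 dB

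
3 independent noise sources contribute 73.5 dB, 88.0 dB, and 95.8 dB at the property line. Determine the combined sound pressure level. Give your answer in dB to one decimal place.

For uncorrelated sources the intensities add, so convert each level to linear form, sum, and take 10·log₁₀ of the total.
Σ 10^(L/10) = 10^(73.5/10) + 10^(88.0/10) + 10^(95.8/10) = 4.455e+09.
L_total = 10·log₁₀(4.455e+09) = 96.49 dB.

96.5 dB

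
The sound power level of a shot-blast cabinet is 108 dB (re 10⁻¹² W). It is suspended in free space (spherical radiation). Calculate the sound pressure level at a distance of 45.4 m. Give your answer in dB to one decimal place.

L_p = L_w − 10·log₁₀(4π·r²) with r = 45.4 m.
4π·r² = 2.59e+04 m², 10·log₁₀ of that is 44.133 dB.
L_p = 108 − 44.133 = 63.87 dB.

63.9 dB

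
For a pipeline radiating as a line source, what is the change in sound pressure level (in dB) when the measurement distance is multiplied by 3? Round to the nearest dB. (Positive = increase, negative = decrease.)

Line-source spreading: ΔL = −10·log₁₀(r₂/r₁).
ΔL = −10·log₁₀(3) = -4.77 dB.

-5 dB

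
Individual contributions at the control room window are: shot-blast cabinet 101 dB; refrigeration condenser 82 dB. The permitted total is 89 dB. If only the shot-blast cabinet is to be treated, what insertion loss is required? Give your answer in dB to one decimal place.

Fixed contribution from the other source: Σ 10^(L/10) = 10^(82/10) = 1.585e+08 (82.00 dB).
To meet 89 dB overall, the treated shot-blast cabinet may contribute at most 10^(89/10) − 1.585e+08 = 6.358e+08, i.e. 88.03 dB.
Required insertion loss = 101 − 88.03 = 12.97 dB.

13.0 dB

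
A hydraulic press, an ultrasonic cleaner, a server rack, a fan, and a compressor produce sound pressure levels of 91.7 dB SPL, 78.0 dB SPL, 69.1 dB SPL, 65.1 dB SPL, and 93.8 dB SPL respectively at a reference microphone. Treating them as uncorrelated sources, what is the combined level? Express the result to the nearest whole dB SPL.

Incoherent sources combine by intensity addition: L_total = 10·log₁₀(Σ 10^(L_i/10)).
Σ 10^(L/10) = 10^(91.7/10) + 10^(78.0/10) + 10^(69.1/10) + 10^(65.1/10) + 10^(93.8/10) = 3.952e+09.
L_total = 10·log₁₀(3.952e+09) = 95.97 dB SPL.

96 dB SPL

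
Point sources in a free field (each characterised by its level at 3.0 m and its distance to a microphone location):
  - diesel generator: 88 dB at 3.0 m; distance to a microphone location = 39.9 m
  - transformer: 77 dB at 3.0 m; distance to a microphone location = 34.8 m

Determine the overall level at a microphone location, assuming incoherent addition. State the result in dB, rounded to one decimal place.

66.0 dB

First find each source's level at the receiver (point-source: −20·log₁₀(r/r_ref)), then combine on an intensity basis.
diesel generator: 88 − 20·log₁₀(39.9/3.0) = 88 − 22.48 = 65.52 dB.
transformer: 77 − 20·log₁₀(34.8/3.0) = 77 − 21.29 = 55.71 dB.
Σ 10^(L/10) = 3.939e+06 → L_total = 10·log₁₀(3.939e+06) = 65.95 dB.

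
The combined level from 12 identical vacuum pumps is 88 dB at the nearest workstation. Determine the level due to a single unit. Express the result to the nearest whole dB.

For N identical incoherent sources L_total = L₁ + 10·log₁₀ N, so L₁ = 88 − 10·log₁₀(12) = 88 − 10.792.

77 dB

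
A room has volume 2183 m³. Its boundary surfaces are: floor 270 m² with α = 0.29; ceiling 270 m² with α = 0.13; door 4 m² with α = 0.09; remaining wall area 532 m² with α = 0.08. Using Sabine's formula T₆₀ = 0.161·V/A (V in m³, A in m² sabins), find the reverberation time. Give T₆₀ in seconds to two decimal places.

Total absorption A = 270·0.29 + 270·0.13 + 4·0.09 + 532·0.08 = 156.32 m² sabins.
T₆₀ = 0.161·V/A = 0.161·2183/156.32 = 2.248 s.

2.25 s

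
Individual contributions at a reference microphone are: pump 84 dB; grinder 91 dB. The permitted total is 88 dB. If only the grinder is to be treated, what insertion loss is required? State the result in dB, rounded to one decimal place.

5.2 dB

Fixed contribution from the other source: Σ 10^(L/10) = 10^(84/10) = 2.512e+08 (84.00 dB).
To meet 88 dB overall, the treated grinder may contribute at most 10^(88/10) − 2.512e+08 = 3.798e+08, i.e. 85.80 dB.
Required insertion loss = 91 − 85.80 = 5.20 dB.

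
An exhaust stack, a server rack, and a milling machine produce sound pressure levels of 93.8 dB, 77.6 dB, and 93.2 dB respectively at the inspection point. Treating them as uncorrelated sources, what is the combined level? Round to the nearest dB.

Incoherent sources combine by intensity addition: L_total = 10·log₁₀(Σ 10^(L_i/10)).
Σ 10^(L/10) = 10^(93.8/10) + 10^(77.6/10) + 10^(93.2/10) = 4.546e+09.
L_total = 10·log₁₀(4.546e+09) = 96.58 dB.

97 dB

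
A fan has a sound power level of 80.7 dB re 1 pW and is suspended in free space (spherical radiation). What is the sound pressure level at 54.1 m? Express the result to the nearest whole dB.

L_p = L_w − 10·log₁₀(4π·r²) with r = 54.1 m.
4π·r² = 3.678e+04 m², 10·log₁₀ of that is 45.656 dB.
L_p = 80.7 − 45.656 = 35.04 dB.

35 dB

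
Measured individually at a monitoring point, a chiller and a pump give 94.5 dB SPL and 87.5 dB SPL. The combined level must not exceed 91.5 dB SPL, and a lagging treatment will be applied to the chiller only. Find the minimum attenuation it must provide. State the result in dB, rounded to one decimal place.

The untreated sources together contribute 10^(87.5/10) = 5.623e+08, i.e. 87.50 dB SPL.
To meet 91.5 dB SPL overall, the treated chiller may contribute at most 10^(91.5/10) − 5.623e+08 = 8.502e+08, i.e. 89.30 dB SPL.
So the chiller must be reduced from 94.5 to 89.30 dB SPL: IL = 5.20 dB.

5.2 dB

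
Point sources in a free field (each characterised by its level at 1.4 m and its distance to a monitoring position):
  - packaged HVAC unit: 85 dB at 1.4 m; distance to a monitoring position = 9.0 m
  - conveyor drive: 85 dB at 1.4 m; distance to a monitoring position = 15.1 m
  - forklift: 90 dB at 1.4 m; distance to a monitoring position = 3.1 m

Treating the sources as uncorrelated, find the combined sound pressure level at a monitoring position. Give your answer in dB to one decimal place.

First find each source's level at the receiver (point-source: −20·log₁₀(r/r_ref)), then combine on an intensity basis.
packaged HVAC unit: 85 − 20·log₁₀(9.0/1.4) = 85 − 16.16 = 68.84 dB.
conveyor drive: 85 − 20·log₁₀(15.1/1.4) = 85 − 20.66 = 64.34 dB.
forklift: 90 − 20·log₁₀(3.1/1.4) = 90 − 6.90 = 83.10 dB.
Σ 10^(L/10) = 2.143e+08 → L_total = 10·log₁₀(2.143e+08) = 83.31 dB.

83.3 dB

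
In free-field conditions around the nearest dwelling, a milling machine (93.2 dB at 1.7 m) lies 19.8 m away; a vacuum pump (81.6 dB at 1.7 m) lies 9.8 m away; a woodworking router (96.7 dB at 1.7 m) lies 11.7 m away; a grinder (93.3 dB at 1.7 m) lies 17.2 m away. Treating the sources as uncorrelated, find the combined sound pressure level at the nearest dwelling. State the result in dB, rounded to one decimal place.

Propagate each source to the receiver with L = L_ref − 20·log₁₀(r/r_ref), then add intensities.
milling machine: 93.2 − 20·log₁₀(19.8/1.7) = 93.2 − 21.32 = 71.88 dB.
vacuum pump: 81.6 − 20·log₁₀(9.8/1.7) = 81.6 − 15.22 = 66.38 dB.
woodworking router: 96.7 − 20·log₁₀(11.7/1.7) = 96.7 − 16.75 = 79.95 dB.
grinder: 93.3 − 20·log₁₀(17.2/1.7) = 93.3 − 20.10 = 73.20 dB.
Σ 10^(L/10) = 1.394e+08 → L_total = 10·log₁₀(1.394e+08) = 81.44 dB.

81.4 dB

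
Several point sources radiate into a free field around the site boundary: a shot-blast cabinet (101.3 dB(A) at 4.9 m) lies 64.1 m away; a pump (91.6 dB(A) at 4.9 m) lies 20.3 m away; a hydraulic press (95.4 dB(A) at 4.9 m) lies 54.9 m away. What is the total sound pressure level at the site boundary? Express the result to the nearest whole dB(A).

83 dB(A)

Apply inverse-square spreading to bring every level to the receiver, then sum 10^(L/10).
shot-blast cabinet: 101.3 − 20·log₁₀(64.1/4.9) = 101.3 − 22.33 = 78.97 dB(A).
pump: 91.6 − 20·log₁₀(20.3/4.9) = 91.6 − 12.35 = 79.25 dB(A).
hydraulic press: 95.4 − 20·log₁₀(54.9/4.9) = 95.4 − 20.99 = 74.41 dB(A).
Σ 10^(L/10) = 1.907e+08 → L_total = 10·log₁₀(1.907e+08) = 82.80 dB(A).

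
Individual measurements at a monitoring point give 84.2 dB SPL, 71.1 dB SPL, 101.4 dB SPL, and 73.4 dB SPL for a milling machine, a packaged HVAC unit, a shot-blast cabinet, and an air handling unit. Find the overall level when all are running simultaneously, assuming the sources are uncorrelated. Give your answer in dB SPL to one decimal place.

101.5 dB SPL

For uncorrelated sources the intensities add, so convert each level to linear form, sum, and take 10·log₁₀ of the total.
Σ 10^(L/10) = 10^(84.2/10) + 10^(71.1/10) + 10^(101.4/10) + 10^(73.4/10) = 1.410e+10.
L_total = 10·log₁₀(1.410e+10) = 101.49 dB SPL.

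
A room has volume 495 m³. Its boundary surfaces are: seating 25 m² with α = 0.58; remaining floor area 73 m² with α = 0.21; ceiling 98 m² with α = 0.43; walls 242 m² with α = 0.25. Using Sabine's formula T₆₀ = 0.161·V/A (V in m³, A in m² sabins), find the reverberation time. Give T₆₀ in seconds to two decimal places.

0.60 s

A = Σ Sᵢαᵢ = 25·0.58 + 73·0.21 + 98·0.43 + 242·0.25 = 132.47 m².
T₆₀ = 0.161 × 495 / 132.47 = 0.602 s.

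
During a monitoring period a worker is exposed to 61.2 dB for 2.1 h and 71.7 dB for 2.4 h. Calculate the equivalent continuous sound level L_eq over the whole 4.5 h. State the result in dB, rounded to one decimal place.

69.3 dB

Weight each interval's intensity by its duration and average over T = 4.5 h:
Σ tᵢ·10^(Lᵢ/10) = 2.1·10^(61.2/10) + 2.4·10^(71.7/10) = 3.827e+07.
L_eq = 10·log₁₀(3.827e+07/4.5) = 69.30 dB.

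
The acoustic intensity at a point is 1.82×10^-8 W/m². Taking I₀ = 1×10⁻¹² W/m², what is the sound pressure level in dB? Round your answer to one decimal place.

42.6 dB

L = 10·log₁₀(I/I₀) = 10·log₁₀(1.82×10^-8/10⁻¹²) = 10·log₁₀(1.82×10^4).
L = 10·(0.2601 + 4) = 42.60 dB.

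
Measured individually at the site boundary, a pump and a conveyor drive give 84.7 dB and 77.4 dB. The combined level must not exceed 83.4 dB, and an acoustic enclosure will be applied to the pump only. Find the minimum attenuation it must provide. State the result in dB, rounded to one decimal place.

2.6 dB

Fixed contribution from the other source: Σ 10^(L/10) = 10^(77.4/10) = 5.495e+07 (77.40 dB).
The limit corresponds to 10^(83.4/10) = 2.188e+08; subtracting the fixed part leaves 1.638e+08 for the pump, i.e. 82.14 dB.
So the pump must be reduced from 84.7 to 82.14 dB: IL = 2.56 dB.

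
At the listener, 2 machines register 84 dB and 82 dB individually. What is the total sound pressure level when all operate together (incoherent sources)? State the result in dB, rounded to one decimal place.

Incoherent sources combine by intensity addition: L_total = 10·log₁₀(Σ 10^(L_i/10)).
Σ 10^(L/10) = 10^(84/10) + 10^(82/10) = 4.097e+08.
L_total = 10·log₁₀(4.097e+08) = 86.12 dB.

86.1 dB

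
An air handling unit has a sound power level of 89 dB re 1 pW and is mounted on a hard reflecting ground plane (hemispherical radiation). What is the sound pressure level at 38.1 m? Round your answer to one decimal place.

Free-field hemispherical radiation: L_p = L_w − 10·log₁₀(2π·r²), r = 38.1 m.
2π·r² = 9121 m², 10·log₁₀ of that is 39.600 dB.
L_p = 89 − 39.600 = 49.40 dB.

49.4 dB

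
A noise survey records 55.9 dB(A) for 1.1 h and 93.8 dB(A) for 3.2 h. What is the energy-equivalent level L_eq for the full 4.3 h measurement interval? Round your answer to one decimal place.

L_eq = 10·log₁₀[(1/T)·Σ tᵢ·10^(Lᵢ/10)] with T = 4.3 h.
Σ tᵢ·10^(Lᵢ/10) = 1.1·10^(55.9/10) + 3.2·10^(93.8/10) = 7.677e+09.
L_eq = 10·log₁₀(7.677e+09/4.3) = 92.52 dB(A).

92.5 dB(A)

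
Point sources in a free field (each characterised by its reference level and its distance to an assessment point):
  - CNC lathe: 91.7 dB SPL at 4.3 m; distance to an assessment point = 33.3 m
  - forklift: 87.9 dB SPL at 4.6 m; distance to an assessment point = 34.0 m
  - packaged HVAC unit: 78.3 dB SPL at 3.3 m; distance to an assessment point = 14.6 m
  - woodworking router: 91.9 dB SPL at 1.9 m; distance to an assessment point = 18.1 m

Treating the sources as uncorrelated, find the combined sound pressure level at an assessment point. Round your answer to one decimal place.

Propagate each source to the receiver with L = L_ref − 20·log₁₀(r/r_ref), then add intensities.
CNC lathe: 91.7 − 20·log₁₀(33.3/4.3) = 91.7 − 17.78 = 73.92 dB SPL.
forklift: 87.9 − 20·log₁₀(34.0/4.6) = 87.9 − 17.37 = 70.53 dB SPL.
packaged HVAC unit: 78.3 − 20·log₁₀(14.6/3.3) = 78.3 − 12.92 = 65.38 dB SPL.
woodworking router: 91.9 − 20·log₁₀(18.1/1.9) = 91.9 − 19.58 = 72.32 dB SPL.
Σ 10^(L/10) = 5.647e+07 → L_total = 10·log₁₀(5.647e+07) = 77.52 dB SPL.

77.5 dB SPL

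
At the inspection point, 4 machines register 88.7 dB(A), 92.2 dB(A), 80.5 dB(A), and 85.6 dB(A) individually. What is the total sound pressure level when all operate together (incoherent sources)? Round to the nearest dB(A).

For uncorrelated sources the intensities add, so convert each level to linear form, sum, and take 10·log₁₀ of the total.
Σ 10^(L/10) = 10^(88.7/10) + 10^(92.2/10) + 10^(80.5/10) + 10^(85.6/10) = 2.876e+09.
L_total = 10·log₁₀(2.876e+09) = 94.59 dB(A).

95 dB(A)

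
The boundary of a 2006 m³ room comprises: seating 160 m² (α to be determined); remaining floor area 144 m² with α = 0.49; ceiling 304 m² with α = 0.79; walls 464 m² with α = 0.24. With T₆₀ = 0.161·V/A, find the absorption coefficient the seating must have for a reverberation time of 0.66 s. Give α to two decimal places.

From T₆₀ = 0.161·V/A, the target T₆₀ = 0.66 s needs A = 0.161·2006/0.66 = 489.34 m².
Absorption from the other surfaces = 144·0.49 + 304·0.79 + 464·0.24 = 422.08 m², so the seating must supply 67.26 m² over 160 m².
α = 67.26/160 = 0.420.

0.42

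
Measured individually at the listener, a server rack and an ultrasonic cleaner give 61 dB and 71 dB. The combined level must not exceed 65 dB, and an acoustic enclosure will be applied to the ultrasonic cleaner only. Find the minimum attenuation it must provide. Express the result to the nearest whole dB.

8 dB

Fixed contribution from the other source: Σ 10^(L/10) = 10^(61/10) = 1.259e+06 (61.00 dB).
To meet 65 dB overall, the treated ultrasonic cleaner may contribute at most 10^(65/10) − 1.259e+06 = 1.903e+06, i.e. 62.80 dB.
Required insertion loss = 71 − 62.80 = 8.20 dB.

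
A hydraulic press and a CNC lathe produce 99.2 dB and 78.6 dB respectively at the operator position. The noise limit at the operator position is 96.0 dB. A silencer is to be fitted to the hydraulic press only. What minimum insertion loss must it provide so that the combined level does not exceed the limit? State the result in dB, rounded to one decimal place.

The untreated sources together contribute 10^(78.6/10) = 7.244e+07, i.e. 78.60 dB.
The limit corresponds to 10^(96.0/10) = 3.981e+09; subtracting the fixed part leaves 3.909e+09 for the hydraulic press, i.e. 95.92 dB.
So the hydraulic press must be reduced from 99.2 to 95.92 dB: IL = 3.28 dB.

3.3 dB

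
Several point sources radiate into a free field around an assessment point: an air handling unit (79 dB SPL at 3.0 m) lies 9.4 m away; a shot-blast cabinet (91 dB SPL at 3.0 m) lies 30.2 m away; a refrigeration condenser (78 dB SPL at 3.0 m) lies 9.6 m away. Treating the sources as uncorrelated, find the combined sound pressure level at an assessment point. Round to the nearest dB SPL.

74 dB SPL

Apply inverse-square spreading to bring every level to the receiver, then sum 10^(L/10).
air handling unit: 79 − 20·log₁₀(9.4/3.0) = 79 − 9.92 = 69.08 dB SPL.
shot-blast cabinet: 91 − 20·log₁₀(30.2/3.0) = 91 − 20.06 = 70.94 dB SPL.
refrigeration condenser: 78 − 20·log₁₀(9.6/3.0) = 78 − 10.10 = 67.90 dB SPL.
Σ 10^(L/10) = 2.668e+07 → L_total = 10·log₁₀(2.668e+07) = 74.26 dB SPL.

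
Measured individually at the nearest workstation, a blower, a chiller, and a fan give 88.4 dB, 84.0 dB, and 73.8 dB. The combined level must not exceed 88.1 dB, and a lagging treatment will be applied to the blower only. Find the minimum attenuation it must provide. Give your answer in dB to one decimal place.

2.7 dB

Everything except the blower sums to 10^(84.0/10) + 10^(73.8/10) = 2.752e+08 in linear terms, 84.40 dB.
To meet 88.1 dB overall, the treated blower may contribute at most 10^(88.1/10) − 2.752e+08 = 3.705e+08, i.e. 85.69 dB.
Required insertion loss = 88.4 − 85.69 = 2.71 dB.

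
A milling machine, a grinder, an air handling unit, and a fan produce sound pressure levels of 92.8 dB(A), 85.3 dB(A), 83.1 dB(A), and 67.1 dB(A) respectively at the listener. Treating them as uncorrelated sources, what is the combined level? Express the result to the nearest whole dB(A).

94 dB(A)

For uncorrelated sources the intensities add, so convert each level to linear form, sum, and take 10·log₁₀ of the total.
Σ 10^(L/10) = 10^(92.8/10) + 10^(85.3/10) + 10^(83.1/10) + 10^(67.1/10) = 2.454e+09.
L_total = 10·log₁₀(2.454e+09) = 93.90 dB(A).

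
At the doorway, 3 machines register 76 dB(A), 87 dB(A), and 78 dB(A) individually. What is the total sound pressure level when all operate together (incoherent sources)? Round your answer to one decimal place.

For uncorrelated sources the intensities add, so convert each level to linear form, sum, and take 10·log₁₀ of the total.
Σ 10^(L/10) = 10^(76/10) + 10^(87/10) + 10^(78/10) = 6.041e+08.
L_total = 10·log₁₀(6.041e+08) = 87.81 dB(A).

87.8 dB(A)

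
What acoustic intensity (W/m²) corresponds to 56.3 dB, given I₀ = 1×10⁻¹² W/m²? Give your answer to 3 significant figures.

I = I₀·10^(L/10) = 10⁻¹² × 10^(56.3/10) = 10^(-6.370).

4.27e-07 W/m²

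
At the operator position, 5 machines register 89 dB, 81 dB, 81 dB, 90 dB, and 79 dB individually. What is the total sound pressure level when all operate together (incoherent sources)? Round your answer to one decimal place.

93.3 dB

For uncorrelated sources the intensities add, so convert each level to linear form, sum, and take 10·log₁₀ of the total.
Σ 10^(L/10) = 10^(89/10) + 10^(81/10) + 10^(81/10) + 10^(90/10) + 10^(79/10) = 2.126e+09.
L_total = 10·log₁₀(2.126e+09) = 93.27 dB.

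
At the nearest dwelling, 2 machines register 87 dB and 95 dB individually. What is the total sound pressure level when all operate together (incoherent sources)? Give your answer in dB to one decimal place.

95.6 dB

For uncorrelated sources the intensities add, so convert each level to linear form, sum, and take 10·log₁₀ of the total.
Σ 10^(L/10) = 10^(87/10) + 10^(95/10) = 3.663e+09.
L_total = 10·log₁₀(3.663e+09) = 95.64 dB.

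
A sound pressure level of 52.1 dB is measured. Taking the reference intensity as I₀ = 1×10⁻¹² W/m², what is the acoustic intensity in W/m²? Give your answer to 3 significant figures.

I = I₀·10^(L/10) = 10⁻¹² × 10^(52.1/10) = 10^(-6.790).

1.62e-07 W/m²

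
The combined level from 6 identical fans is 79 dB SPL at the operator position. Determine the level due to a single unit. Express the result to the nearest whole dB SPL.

6 equal contributions raise the level by 10·log₁₀ 6 = 7.782 dB, so each unit alone gives 79 − 7.782.

71 dB SPL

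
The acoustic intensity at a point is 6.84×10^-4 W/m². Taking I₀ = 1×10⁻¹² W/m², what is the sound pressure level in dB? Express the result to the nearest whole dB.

88 dB

L = 10·log₁₀(I/I₀) = 10·log₁₀(6.84×10^-4/10⁻¹²) = 10·log₁₀(6.84×10^8).
L = 10·(0.8351 + 8) = 88.35 dB.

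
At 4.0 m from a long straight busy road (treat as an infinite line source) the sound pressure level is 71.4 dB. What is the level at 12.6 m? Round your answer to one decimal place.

Line-source attenuation: ΔL = 10·log₁₀(r₂/r₁) = 10·log₁₀(12.6/4.0) = 4.983 dB.
L₂ = 71.4 − 10·log₁₀(12.6/4.0) = 71.4 − 4.983 = 66.42 dB.

66.4 dB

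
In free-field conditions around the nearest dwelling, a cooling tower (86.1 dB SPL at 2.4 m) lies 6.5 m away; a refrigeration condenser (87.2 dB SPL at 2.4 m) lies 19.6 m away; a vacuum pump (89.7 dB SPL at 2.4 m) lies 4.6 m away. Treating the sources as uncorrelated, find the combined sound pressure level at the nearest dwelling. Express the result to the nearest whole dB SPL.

85 dB SPL

Apply inverse-square spreading to bring every level to the receiver, then sum 10^(L/10).
cooling tower: 86.1 − 20·log₁₀(6.5/2.4) = 86.1 − 8.65 = 77.45 dB SPL.
refrigeration condenser: 87.2 − 20·log₁₀(19.6/2.4) = 87.2 − 18.24 = 68.96 dB SPL.
vacuum pump: 89.7 − 20·log₁₀(4.6/2.4) = 89.7 − 5.65 = 84.05 dB SPL.
Σ 10^(L/10) = 3.175e+08 → L_total = 10·log₁₀(3.175e+08) = 85.02 dB SPL.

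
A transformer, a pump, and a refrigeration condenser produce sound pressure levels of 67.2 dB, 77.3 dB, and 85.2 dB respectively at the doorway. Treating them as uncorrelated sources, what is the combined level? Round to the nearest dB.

Incoherent sources combine by intensity addition: L_total = 10·log₁₀(Σ 10^(L_i/10)).
Σ 10^(L/10) = 10^(67.2/10) + 10^(77.3/10) + 10^(85.2/10) = 3.901e+08.
L_total = 10·log₁₀(3.901e+08) = 85.91 dB.

86 dB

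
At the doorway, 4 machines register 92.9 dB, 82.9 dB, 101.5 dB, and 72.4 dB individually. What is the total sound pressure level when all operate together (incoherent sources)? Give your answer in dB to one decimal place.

Incoherent sources combine by intensity addition: L_total = 10·log₁₀(Σ 10^(L_i/10)).
Σ 10^(L/10) = 10^(92.9/10) + 10^(82.9/10) + 10^(101.5/10) + 10^(72.4/10) = 1.629e+10.
L_total = 10·log₁₀(1.629e+10) = 102.12 dB.

102.1 dB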